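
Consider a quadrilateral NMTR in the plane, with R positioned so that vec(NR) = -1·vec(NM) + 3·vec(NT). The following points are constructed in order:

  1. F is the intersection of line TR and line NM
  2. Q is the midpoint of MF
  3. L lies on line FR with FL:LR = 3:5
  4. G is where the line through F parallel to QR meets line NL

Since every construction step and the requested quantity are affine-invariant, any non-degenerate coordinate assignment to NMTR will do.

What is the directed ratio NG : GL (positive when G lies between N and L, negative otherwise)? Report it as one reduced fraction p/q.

NG:GL = 16/3

Assign N = (0, 0), M = (1, 0), T = (0, 1), R = (-1, 3) — the answer is frame-independent, so this choice is without loss of generality.
1. F is the intersection of line TR and line NM ⇒ F = (1/2, 0)
2. Q is the midpoint of MF ⇒ Q = (3/4, 0)
3. L lies on line FR with FL:LR = 3:5 ⇒ L = (-1/16, 9/8)
4. G is where the line through F parallel to QR meets line NL ⇒ G = (-1/19, 18/19)
G = N + t·(L−N) with t = 16/19, so NG:GL = t:(1−t) = 16/19:3/19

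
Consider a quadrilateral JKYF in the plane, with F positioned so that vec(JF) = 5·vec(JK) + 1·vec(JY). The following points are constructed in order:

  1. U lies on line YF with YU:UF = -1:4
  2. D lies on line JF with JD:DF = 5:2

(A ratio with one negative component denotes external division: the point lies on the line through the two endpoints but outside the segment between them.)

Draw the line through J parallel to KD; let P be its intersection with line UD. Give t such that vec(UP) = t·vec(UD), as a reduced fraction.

t = 79/94

Assign J = (0, 0), K = (1, 0), Y = (0, 1), F = (5, 1) — the answer is frame-independent, so this choice is without loss of generality.
1. U lies on line YF with YU:UF = -1:4 ⇒ U = (-5/3, 1)
2. D lies on line JF with JD:DF = 5:2 ⇒ D = (25/7, 5/7)
through J parallel to KD: direction (18/7, 5/7); meets UD at P = (900/329, 250/329)
P = U + t·(D−U) with t = 79/94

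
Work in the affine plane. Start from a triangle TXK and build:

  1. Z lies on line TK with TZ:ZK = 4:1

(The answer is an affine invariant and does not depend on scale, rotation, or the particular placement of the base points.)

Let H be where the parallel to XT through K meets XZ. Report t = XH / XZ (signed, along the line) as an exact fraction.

Choose coordinates T = (0, 0), X = (1, 0), K = (0, 1).
1. Z lies on line TK with TZ:ZK = 4:1 ⇒ Z = (0, 4/5)
through K parallel to XT: direction (-1, 0); meets XZ at H = (-1/4, 1)
H = X + t·(Z−X) with t = 5/4

t = 5/4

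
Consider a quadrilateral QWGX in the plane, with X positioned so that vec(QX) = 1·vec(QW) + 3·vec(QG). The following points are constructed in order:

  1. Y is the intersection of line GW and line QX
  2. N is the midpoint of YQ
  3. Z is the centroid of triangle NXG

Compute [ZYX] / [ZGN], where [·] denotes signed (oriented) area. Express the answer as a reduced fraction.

[ZYX]:[ZGN] = 6/7

Work in coordinates with Q = (0, 0), W = (1, 0), G = (0, 1), X = (1, 3).
1. Y is the intersection of line GW and line QX ⇒ Y = (1/4, 3/4)
2. N is the midpoint of YQ ⇒ N = (1/8, 3/8)
3. Z is the centroid of triangle NXG ⇒ Z = (3/8, 35/24)
2·[ZYX] = 1/4, 2·[ZGN] = 7/24
[ZYX]:[ZGN] = 1/4:7/24 = 6/7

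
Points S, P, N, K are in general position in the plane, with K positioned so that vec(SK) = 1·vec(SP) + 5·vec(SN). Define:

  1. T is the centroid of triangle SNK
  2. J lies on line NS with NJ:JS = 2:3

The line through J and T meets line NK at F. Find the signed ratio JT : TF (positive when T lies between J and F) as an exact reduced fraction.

JT:TF = 1/5

Choose coordinates S = (0, 0), P = (1, 0), N = (0, 1), K = (1, 5).
1. T is the centroid of triangle SNK ⇒ T = (1/3, 2)
2. J lies on line NS with NJ:JS = 2:3 ⇒ J = (0, 3/5)
line JT meets NK at F = (2, 9)
T = J + t·(F−J) with t = 1/6, so JT:TF = 1/6:5/6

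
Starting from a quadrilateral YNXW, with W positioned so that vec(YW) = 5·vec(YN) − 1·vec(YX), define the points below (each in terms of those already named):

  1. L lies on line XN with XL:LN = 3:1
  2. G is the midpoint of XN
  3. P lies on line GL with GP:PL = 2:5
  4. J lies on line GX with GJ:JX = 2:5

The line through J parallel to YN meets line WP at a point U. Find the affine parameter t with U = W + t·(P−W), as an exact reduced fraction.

Assign Y = (0, 0), N = (1, 0), X = (0, 1), W = (5, -1) — the answer is frame-independent, so this choice is without loss of generality.
1. L lies on line XN with XL:LN = 3:1 ⇒ L = (3/4, 1/4)
2. G is the midpoint of XN ⇒ G = (1/2, 1/2)
3. P lies on line GL with GP:PL = 2:5 ⇒ P = (4/7, 3/7)
4. J lies on line GX with GJ:JX = 2:5 ⇒ J = (5/14, 9/14)
through J parallel to YN: direction (1, 0); meets WP at U = (-13/140, 9/14)
U = W + t·(P−W) with t = 23/20

t = 23/20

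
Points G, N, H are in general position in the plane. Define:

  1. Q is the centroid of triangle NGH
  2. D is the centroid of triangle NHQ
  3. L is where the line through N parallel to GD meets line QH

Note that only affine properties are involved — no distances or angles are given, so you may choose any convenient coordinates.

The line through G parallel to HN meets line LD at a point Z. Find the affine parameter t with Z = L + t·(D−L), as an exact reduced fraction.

Assign G = (0, 0), N = (1, 0), H = (0, 1) — the answer is frame-independent, so this choice is without loss of generality.
1. Q is the centroid of triangle NGH ⇒ Q = (1/3, 1/3)
2. D is the centroid of triangle NHQ ⇒ D = (4/9, 4/9)
3. L is where the line through N parallel to GD meets line QH ⇒ L = (2/3, -1/3)
through G parallel to HN: direction (1, -1); meets LD at Z = (4/5, -4/5)
Z = L + t·(D−L) with t = -3/5

t = -3/5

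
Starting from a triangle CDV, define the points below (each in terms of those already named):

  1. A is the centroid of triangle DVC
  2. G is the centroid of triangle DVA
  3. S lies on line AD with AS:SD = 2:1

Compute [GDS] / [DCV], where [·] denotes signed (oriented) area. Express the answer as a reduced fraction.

Assign C = (0, 0), D = (1, 0), V = (0, 1) — the answer is frame-independent, so this choice is without loss of generality.
1. A is the centroid of triangle DVC ⇒ A = (1/3, 1/3)
2. G is the centroid of triangle DVA ⇒ G = (4/9, 4/9)
3. S lies on line AD with AS:SD = 2:1 ⇒ S = (7/9, 1/9)
2·[GDS] = -1/27, 2·[DCV] = -1
[GDS]:[DCV] = -1/27:-1 = 1/27

[GDS]:[DCV] = 1/27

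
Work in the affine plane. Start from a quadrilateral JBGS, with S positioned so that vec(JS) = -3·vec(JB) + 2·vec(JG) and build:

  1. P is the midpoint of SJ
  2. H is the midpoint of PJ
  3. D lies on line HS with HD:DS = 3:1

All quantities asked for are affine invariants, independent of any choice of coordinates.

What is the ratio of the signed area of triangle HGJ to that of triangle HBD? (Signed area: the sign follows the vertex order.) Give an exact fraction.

[HGJ]:[HBD] = -2/3

Assign J = (0, 0), B = (1, 0), G = (0, 1), S = (-3, 2) — the answer is frame-independent, so this choice is without loss of generality.
1. P is the midpoint of SJ ⇒ P = (-3/2, 1)
2. H is the midpoint of PJ ⇒ H = (-3/4, 1/2)
3. D lies on line HS with HD:DS = 3:1 ⇒ D = (-39/16, 13/8)
2·[HGJ] = -3/4, 2·[HBD] = 9/8
[HGJ]:[HBD] = -3/4:9/8 = -2/3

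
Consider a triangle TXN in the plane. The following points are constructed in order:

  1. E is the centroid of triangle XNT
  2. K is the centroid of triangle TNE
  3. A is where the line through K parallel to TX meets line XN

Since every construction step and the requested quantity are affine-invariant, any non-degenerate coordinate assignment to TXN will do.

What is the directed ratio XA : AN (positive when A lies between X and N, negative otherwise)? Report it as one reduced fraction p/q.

XA:AN = 4/5

Work in coordinates with T = (0, 0), X = (1, 0), N = (0, 1).
1. E is the centroid of triangle XNT ⇒ E = (1/3, 1/3)
2. K is the centroid of triangle TNE ⇒ K = (1/9, 4/9)
3. A is where the line through K parallel to TX meets line XN ⇒ A = (5/9, 4/9)
A = X + t·(N−X) with t = 4/9, so XA:AN = t:(1−t) = 4/9:5/9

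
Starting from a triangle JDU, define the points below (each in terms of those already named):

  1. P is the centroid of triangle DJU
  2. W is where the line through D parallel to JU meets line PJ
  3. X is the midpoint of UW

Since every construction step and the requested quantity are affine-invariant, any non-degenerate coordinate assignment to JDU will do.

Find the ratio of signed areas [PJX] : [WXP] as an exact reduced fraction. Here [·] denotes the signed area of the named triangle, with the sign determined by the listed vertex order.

[PJX]:[WXP] = -1/2

Choose coordinates J = (0, 0), D = (1, 0), U = (0, 1).
1. P is the centroid of triangle DJU ⇒ P = (1/3, 1/3)
2. W is where the line through D parallel to JU meets line PJ ⇒ W = (1, 1)
3. X is the midpoint of UW ⇒ X = (1/2, 1)
2·[PJX] = -1/6, 2·[WXP] = 1/3
[PJX]:[WXP] = -1/6:1/3 = -1/2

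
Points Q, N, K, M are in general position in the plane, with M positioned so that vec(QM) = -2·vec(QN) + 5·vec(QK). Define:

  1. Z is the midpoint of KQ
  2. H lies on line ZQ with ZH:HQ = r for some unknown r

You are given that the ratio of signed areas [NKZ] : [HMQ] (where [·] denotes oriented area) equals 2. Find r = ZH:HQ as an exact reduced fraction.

r = 3

Choose coordinates Q = (0, 0), N = (1, 0), K = (0, 1), M = (-2, 5).
1. Z is the midpoint of KQ ⇒ Z = (0, 1/2)
2. With ZH:HQ = r, write λ = r/(r+1) so H = Z + λ·(Q−Z); H is affine-linear in λ
Every point depending on H is an affine combination of H and λ-independent points, so each such coordinate is linear in λ; the λ² term in each signed area is a multiple of (Q−Z)×(Q−Z) = 0, so 2·[NKZ] and 2·[HMQ] are each linear in λ. Evaluating at λ=0 and λ=1:
  2·[NKZ] = 1/2,   2·[HMQ] = −λ + 1
So [NKZ]:[HMQ] = (1/2) / (−λ + 1). Setting this equal to 2:
  1/2 = 2·(−λ + 1)  ⇒  λ = 3/4
Then r = λ/(1−λ) = (3/4)/(1/4) = 3. Check: with r = 3, H = (0, 1/8) and [NKZ]:[HMQ] = 2 as required.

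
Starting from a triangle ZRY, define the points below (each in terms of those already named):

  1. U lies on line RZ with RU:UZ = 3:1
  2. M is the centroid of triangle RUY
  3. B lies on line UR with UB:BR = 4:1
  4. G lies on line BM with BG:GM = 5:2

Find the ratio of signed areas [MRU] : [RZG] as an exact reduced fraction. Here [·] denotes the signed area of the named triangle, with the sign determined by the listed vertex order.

[MRU]:[RZG] = 21/20

Assign Z = (0, 0), R = (1, 0), Y = (0, 1) — the answer is frame-independent, so this choice is without loss of generality.
1. U lies on line RZ with RU:UZ = 3:1 ⇒ U = (1/4, 0)
2. M is the centroid of triangle RUY ⇒ M = (5/12, 1/3)
3. B lies on line UR with UB:BR = 4:1 ⇒ B = (17/20, 0)
4. G lies on line BM with BG:GM = 5:2 ⇒ G = (227/420, 5/21)
2·[MRU] = -1/4, 2·[RZG] = -5/21
[MRU]:[RZG] = -1/4:-5/21 = 21/20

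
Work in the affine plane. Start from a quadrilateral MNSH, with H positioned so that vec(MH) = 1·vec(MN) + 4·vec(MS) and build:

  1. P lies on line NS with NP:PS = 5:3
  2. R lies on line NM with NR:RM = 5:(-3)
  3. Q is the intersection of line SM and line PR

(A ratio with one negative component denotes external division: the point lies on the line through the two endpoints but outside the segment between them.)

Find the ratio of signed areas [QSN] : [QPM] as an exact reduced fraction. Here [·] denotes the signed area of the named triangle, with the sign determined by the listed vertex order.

[QSN]:[QPM] = 8/3

Work in coordinates with M = (0, 0), N = (1, 0), S = (0, 1), H = (1, 4).
1. P lies on line NS with NP:PS = 5:3 ⇒ P = (3/8, 5/8)
2. R lies on line NM with NR:RM = 5:(-3) ⇒ R = (-3/2, 0)
3. Q is the intersection of line SM and line PR ⇒ Q = (0, 1/2)
2·[QSN] = -1/2, 2·[QPM] = -3/16
[QSN]:[QPM] = -1/2:-3/16 = 8/3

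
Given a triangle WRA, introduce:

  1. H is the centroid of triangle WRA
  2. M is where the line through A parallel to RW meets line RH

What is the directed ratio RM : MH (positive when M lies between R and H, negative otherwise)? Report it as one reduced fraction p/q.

Assign W = (0, 0), R = (1, 0), A = (0, 1) — the answer is frame-independent, so this choice is without loss of generality.
1. H is the centroid of triangle WRA ⇒ H = (1/3, 1/3)
2. M is where the line through A parallel to RW meets line RH ⇒ M = (-1, 1)
M = R + t·(H−R) with t = 3, so RM:MH = t:(1−t) = 3:-2

RM:MH = -3/2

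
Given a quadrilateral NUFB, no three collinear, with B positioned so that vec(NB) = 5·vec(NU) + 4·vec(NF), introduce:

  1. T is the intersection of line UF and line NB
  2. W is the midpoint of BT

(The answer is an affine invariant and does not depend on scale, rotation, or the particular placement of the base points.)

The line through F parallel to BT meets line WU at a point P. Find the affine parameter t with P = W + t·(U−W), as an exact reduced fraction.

t = -5/4

Set N = (0, 0), U = (1, 0), F = (0, 1), B = (5, 4); any affine frame gives the same invariant.
1. T is the intersection of line UF and line NB ⇒ T = (5/9, 4/9)
2. W is the midpoint of BT ⇒ W = (25/9, 20/9)
through F parallel to BT: direction (-40/9, -32/9); meets WU at P = (5, 5)
P = W + t·(U−W) with t = -5/4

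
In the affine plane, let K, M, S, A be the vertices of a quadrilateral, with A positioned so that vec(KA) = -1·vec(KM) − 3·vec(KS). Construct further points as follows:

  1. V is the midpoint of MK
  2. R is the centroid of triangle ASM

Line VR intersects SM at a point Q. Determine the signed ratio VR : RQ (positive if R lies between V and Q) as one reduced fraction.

Choose coordinates K = (0, 0), M = (1, 0), S = (0, 1), A = (-1, -3).
1. V is the midpoint of MK ⇒ V = (1/2, 0)
2. R is the centroid of triangle ASM ⇒ R = (0, -2/3)
line VR meets SM at Q = (5/7, 2/7)
R = V + t·(Q−V) with t = -7/3, so VR:RQ = -7/3:10/3

VR:RQ = -7/10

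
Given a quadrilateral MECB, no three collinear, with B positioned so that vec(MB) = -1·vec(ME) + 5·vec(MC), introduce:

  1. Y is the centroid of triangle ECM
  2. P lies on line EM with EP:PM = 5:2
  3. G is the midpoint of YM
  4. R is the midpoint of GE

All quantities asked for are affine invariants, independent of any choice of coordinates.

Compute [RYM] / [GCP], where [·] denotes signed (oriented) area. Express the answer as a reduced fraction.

[RYM]:[GCP] = -7/3

Work in coordinates with M = (0, 0), E = (1, 0), C = (0, 1), B = (-1, 5).
1. Y is the centroid of triangle ECM ⇒ Y = (1/3, 1/3)
2. P lies on line EM with EP:PM = 5:2 ⇒ P = (2/7, 0)
3. G is the midpoint of YM ⇒ G = (1/6, 1/6)
4. R is the midpoint of GE ⇒ R = (7/12, 1/12)
2·[RYM] = 1/6, 2·[GCP] = -1/14
[RYM]:[GCP] = 1/6:-1/14 = -7/3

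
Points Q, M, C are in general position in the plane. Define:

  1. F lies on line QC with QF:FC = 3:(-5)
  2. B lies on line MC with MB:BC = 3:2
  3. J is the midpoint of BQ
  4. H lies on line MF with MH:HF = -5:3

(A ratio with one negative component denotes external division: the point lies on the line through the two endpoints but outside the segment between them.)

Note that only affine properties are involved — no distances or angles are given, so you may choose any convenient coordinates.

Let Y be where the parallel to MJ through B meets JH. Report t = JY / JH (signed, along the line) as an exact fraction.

t = -2/25

Choose coordinates Q = (0, 0), M = (1, 0), C = (0, 1).
1. F lies on line QC with QF:FC = 3:(-5) ⇒ F = (0, -3/2)
2. B lies on line MC with MB:BC = 3:2 ⇒ B = (2/5, 3/5)
3. J is the midpoint of BQ ⇒ J = (1/5, 3/10)
4. H lies on line MF with MH:HF = -5:3 ⇒ H = (-3/2, -15/4)
through B parallel to MJ: direction (-4/5, 3/10); meets JH at Y = (42/125, 78/125)
Y = J + t·(H−J) with t = -2/25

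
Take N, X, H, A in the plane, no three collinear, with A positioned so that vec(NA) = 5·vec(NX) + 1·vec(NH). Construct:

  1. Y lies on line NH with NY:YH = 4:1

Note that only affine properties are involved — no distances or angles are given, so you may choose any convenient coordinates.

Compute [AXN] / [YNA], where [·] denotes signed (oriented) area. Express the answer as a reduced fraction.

[AXN]:[YNA] = -1/4

Set N = (0, 0), X = (1, 0), H = (0, 1), A = (5, 1); any affine frame gives the same invariant.
1. Y lies on line NH with NY:YH = 4:1 ⇒ Y = (0, 4/5)
2·[AXN] = -1, 2·[YNA] = 4
[AXN]:[YNA] = -1:4 = -1/4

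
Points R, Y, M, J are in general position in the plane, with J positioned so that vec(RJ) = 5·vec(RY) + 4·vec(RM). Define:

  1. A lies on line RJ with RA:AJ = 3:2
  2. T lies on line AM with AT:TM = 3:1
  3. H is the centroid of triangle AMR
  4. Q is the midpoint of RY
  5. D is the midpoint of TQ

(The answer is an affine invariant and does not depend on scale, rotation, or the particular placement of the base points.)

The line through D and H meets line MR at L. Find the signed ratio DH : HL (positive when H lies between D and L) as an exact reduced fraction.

Work in coordinates with R = (0, 0), Y = (1, 0), M = (0, 1), J = (5, 4).
1. A lies on line RJ with RA:AJ = 3:2 ⇒ A = (3, 12/5)
2. T lies on line AM with AT:TM = 3:1 ⇒ T = (3/4, 27/20)
3. H is the centroid of triangle AMR ⇒ H = (1, 17/15)
4. Q is the midpoint of RY ⇒ Q = (1/2, 0)
5. D is the midpoint of TQ ⇒ D = (5/8, 27/40)
line DH meets MR at L = (0, -4/45)
H = D + t·(L−D) with t = -3/5, so DH:HL = -3/5:8/5

DH:HL = -3/8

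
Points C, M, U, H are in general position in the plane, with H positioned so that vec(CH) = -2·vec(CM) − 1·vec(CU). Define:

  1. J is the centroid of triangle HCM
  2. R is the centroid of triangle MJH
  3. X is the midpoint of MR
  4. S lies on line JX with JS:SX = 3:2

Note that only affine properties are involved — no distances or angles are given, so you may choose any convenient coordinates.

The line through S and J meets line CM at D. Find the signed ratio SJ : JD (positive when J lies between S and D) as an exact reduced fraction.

SJ:JD = -1/5

Work in coordinates with C = (0, 0), M = (1, 0), U = (0, 1), H = (-2, -1).
1. J is the centroid of triangle HCM ⇒ J = (-1/3, -1/3)
2. R is the centroid of triangle MJH ⇒ R = (-4/9, -4/9)
3. X is the midpoint of MR ⇒ X = (5/18, -2/9)
4. S lies on line JX with JS:SX = 3:2 ⇒ S = (1/30, -4/15)
line SJ meets CM at D = (3/2, 0)
J = S + t·(D−S) with t = -1/4, so SJ:JD = -1/4:5/4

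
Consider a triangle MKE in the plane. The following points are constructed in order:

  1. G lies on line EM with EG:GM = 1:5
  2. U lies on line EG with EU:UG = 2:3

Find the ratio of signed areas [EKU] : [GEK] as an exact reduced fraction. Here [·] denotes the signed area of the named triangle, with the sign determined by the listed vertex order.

[EKU]:[GEK] = 2/5

Work in coordinates with M = (0, 0), K = (1, 0), E = (0, 1).
1. G lies on line EM with EG:GM = 1:5 ⇒ G = (0, 5/6)
2. U lies on line EG with EU:UG = 2:3 ⇒ U = (0, 14/15)
2·[EKU] = -1/15, 2·[GEK] = -1/6
[EKU]:[GEK] = -1/15:-1/6 = 2/5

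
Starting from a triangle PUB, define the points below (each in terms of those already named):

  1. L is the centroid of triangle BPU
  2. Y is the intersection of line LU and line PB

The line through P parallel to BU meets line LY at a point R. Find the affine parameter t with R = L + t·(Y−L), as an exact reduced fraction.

Work in coordinates with P = (0, 0), U = (1, 0), B = (0, 1).
1. L is the centroid of triangle BPU ⇒ L = (1/3, 1/3)
2. Y is the intersection of line LU and line PB ⇒ Y = (0, 1/2)
through P parallel to BU: direction (1, -1); meets LY at R = (-1, 1)
R = L + t·(Y−L) with t = 4

t = 4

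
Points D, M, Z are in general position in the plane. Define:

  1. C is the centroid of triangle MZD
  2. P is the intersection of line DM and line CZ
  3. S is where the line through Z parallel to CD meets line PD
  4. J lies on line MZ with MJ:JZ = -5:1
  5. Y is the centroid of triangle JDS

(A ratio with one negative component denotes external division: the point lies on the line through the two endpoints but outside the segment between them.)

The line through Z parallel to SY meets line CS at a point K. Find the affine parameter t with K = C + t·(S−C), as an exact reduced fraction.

Set D = (0, 0), M = (1, 0), Z = (0, 1); any affine frame gives the same invariant.
1. C is the centroid of triangle MZD ⇒ C = (1/3, 1/3)
2. P is the intersection of line DM and line CZ ⇒ P = (1/2, 0)
3. S is where the line through Z parallel to CD meets line PD ⇒ S = (-1, 0)
4. J lies on line MZ with MJ:JZ = -5:1 ⇒ J = (-1/4, 5/4)
5. Y is the centroid of triangle JDS ⇒ Y = (-5/12, 5/12)
through Z parallel to SY: direction (7/12, 5/12); meets CS at K = (-21/13, -2/13)
K = C + t·(S−C) with t = 19/13

t = 19/13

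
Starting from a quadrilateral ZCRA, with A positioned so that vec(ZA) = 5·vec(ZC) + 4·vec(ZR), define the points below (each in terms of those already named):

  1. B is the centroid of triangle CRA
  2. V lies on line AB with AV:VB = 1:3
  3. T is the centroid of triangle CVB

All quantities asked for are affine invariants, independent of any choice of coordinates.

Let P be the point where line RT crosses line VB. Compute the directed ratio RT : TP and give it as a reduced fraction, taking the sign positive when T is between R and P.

RT:TP = -4

Work in coordinates with Z = (0, 0), C = (1, 0), R = (0, 1), A = (5, 4).
1. B is the centroid of triangle CRA ⇒ B = (2, 5/3)
2. V lies on line AB with AV:VB = 1:3 ⇒ V = (17/4, 41/12)
3. T is the centroid of triangle CVB ⇒ T = (29/12, 61/36)
line RT meets VB at P = (29/16, 73/48)
T = R + t·(P−R) with t = 4/3, so RT:TP = 4/3:-1/3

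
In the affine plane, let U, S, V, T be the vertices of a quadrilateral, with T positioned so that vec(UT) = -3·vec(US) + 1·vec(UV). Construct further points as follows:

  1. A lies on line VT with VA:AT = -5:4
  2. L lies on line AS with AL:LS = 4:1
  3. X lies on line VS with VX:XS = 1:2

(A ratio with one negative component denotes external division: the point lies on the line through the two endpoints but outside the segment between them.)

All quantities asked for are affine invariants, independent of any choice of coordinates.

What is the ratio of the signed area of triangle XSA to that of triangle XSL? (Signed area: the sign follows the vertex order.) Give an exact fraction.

[XSA]:[XSL] = 5

Work in coordinates with U = (0, 0), S = (1, 0), V = (0, 1), T = (-3, 1).
1. A lies on line VT with VA:AT = -5:4 ⇒ A = (-15, 1)
2. L lies on line AS with AL:LS = 4:1 ⇒ L = (-11/5, 1/5)
3. X lies on line VS with VX:XS = 1:2 ⇒ X = (1/3, 2/3)
2·[XSA] = -10, 2·[XSL] = -2
[XSA]:[XSL] = -10:-2 = 5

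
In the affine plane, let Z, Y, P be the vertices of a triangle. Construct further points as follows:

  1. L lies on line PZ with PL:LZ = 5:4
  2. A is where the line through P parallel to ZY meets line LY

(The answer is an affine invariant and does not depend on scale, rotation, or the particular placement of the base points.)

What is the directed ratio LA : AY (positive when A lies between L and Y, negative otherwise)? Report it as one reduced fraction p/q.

Set Z = (0, 0), Y = (1, 0), P = (0, 1); any affine frame gives the same invariant.
1. L lies on line PZ with PL:LZ = 5:4 ⇒ L = (0, 4/9)
2. A is where the line through P parallel to ZY meets line LY ⇒ A = (-5/4, 1)
A = L + t·(Y−L) with t = -5/4, so LA:AY = t:(1−t) = -5/4:9/4

LA:AY = -5/9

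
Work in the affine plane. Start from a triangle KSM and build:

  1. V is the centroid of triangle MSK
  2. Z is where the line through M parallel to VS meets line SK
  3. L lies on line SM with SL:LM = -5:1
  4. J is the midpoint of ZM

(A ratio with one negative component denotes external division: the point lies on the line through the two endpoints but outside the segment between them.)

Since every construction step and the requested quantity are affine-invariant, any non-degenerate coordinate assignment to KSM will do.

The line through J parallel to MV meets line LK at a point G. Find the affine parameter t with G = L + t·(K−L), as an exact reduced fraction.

t = -7/3

Assign K = (0, 0), S = (1, 0), M = (0, 1) — the answer is frame-independent, so this choice is without loss of generality.
1. V is the centroid of triangle MSK ⇒ V = (1/3, 1/3)
2. Z is where the line through M parallel to VS meets line SK ⇒ Z = (2, 0)
3. L lies on line SM with SL:LM = -5:1 ⇒ L = (-1/4, 5/4)
4. J is the midpoint of ZM ⇒ J = (1, 1/2)
through J parallel to MV: direction (1/3, -2/3); meets LK at G = (-5/6, 25/6)
G = L + t·(K−L) with t = -7/3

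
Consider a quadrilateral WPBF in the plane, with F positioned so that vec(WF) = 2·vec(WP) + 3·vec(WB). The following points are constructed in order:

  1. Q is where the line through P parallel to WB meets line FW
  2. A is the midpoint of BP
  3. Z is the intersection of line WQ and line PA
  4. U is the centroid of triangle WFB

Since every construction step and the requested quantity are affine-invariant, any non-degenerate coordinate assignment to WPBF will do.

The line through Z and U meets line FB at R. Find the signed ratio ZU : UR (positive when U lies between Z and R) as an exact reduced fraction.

Work in coordinates with W = (0, 0), P = (1, 0), B = (0, 1), F = (2, 3).
1. Q is where the line through P parallel to WB meets line FW ⇒ Q = (1, 3/2)
2. A is the midpoint of BP ⇒ A = (1/2, 1/2)
3. Z is the intersection of line WQ and line PA ⇒ Z = (2/5, 3/5)
4. U is the centroid of triangle WFB ⇒ U = (2/3, 4/3)
line ZU meets FB at R = (6/7, 13/7)
U = Z + t·(R−Z) with t = 7/12, so ZU:UR = 7/12:5/12

ZU:UR = 7/5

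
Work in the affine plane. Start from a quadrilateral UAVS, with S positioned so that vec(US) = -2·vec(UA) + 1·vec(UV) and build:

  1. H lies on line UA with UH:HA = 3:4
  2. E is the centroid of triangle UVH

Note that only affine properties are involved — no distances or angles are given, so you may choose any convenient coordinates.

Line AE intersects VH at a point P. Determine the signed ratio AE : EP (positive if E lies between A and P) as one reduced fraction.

Choose coordinates U = (0, 0), A = (1, 0), V = (0, 1), S = (-2, 1).
1. H lies on line UA with UH:HA = 3:4 ⇒ H = (3/7, 0)
2. E is the centroid of triangle UVH ⇒ E = (1/7, 1/3)
line AE meets VH at P = (11/35, 4/15)
E = A + t·(P−A) with t = 5/4, so AE:EP = 5/4:-1/4

AE:EP = -5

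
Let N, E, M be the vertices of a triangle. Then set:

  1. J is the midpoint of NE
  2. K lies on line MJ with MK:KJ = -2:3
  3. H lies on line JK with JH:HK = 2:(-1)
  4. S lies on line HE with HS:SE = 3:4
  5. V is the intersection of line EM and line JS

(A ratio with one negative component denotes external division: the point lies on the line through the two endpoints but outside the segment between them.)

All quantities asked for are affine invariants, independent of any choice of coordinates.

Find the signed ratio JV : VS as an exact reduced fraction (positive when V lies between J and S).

JV:VS = 7/20

Choose coordinates N = (0, 0), E = (1, 0), M = (0, 1).
1. J is the midpoint of NE ⇒ J = (1/2, 0)
2. K lies on line MJ with MK:KJ = -2:3 ⇒ K = (-1, 3)
3. H lies on line JK with JH:HK = 2:(-1) ⇒ H = (-5/2, 6)
4. S lies on line HE with HS:SE = 3:4 ⇒ S = (-1, 24/7)
5. V is the intersection of line EM and line JS ⇒ V = (1/9, 8/9)
V = J + t·(S−J) with t = 7/27, so JV:VS = t:(1−t) = 7/27:20/27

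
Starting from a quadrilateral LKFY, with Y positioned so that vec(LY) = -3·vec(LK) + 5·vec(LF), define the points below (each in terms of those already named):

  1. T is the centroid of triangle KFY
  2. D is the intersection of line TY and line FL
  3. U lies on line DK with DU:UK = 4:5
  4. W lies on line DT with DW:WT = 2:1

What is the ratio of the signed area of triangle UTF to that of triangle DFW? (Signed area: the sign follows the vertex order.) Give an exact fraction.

[UTF]:[DFW] = -19/6

Work in coordinates with L = (0, 0), K = (1, 0), F = (0, 1), Y = (-3, 5).
1. T is the centroid of triangle KFY ⇒ T = (-2/3, 2)
2. D is the intersection of line TY and line FL ⇒ D = (0, 8/7)
3. U lies on line DK with DU:UK = 4:5 ⇒ U = (4/9, 40/63)
4. W lies on line DT with DW:WT = 2:1 ⇒ W = (-4/9, 12/7)
2·[UTF] = 38/189, 2·[DFW] = -4/63
[UTF]:[DFW] = 38/189:-4/63 = -19/6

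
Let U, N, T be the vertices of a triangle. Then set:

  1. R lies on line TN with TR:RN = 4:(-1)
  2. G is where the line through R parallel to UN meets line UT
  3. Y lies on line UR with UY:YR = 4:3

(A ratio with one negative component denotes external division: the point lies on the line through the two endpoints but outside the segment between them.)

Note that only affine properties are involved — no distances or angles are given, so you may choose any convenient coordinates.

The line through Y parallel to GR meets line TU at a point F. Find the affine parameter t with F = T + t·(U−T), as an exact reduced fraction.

t = 25/21

Work in coordinates with U = (0, 0), N = (1, 0), T = (0, 1).
1. R lies on line TN with TR:RN = 4:(-1) ⇒ R = (4/3, -1/3)
2. G is where the line through R parallel to UN meets line UT ⇒ G = (0, -1/3)
3. Y lies on line UR with UY:YR = 4:3 ⇒ Y = (16/21, -4/21)
through Y parallel to GR: direction (4/3, 0); meets TU at F = (0, -4/21)
F = T + t·(U−T) with t = 25/21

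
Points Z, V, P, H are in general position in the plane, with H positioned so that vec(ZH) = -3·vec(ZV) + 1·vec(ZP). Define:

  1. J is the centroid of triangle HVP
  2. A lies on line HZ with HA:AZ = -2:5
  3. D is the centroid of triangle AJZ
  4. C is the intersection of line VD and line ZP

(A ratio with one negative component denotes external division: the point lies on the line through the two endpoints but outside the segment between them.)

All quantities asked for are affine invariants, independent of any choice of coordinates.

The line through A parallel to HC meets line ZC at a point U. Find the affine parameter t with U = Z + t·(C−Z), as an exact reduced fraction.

t = 5/3

Set Z = (0, 0), V = (1, 0), P = (0, 1), H = (-3, 1); any affine frame gives the same invariant.
1. J is the centroid of triangle HVP ⇒ J = (-2/3, 2/3)
2. A lies on line HZ with HA:AZ = -2:5 ⇒ A = (-5, 5/3)
3. D is the centroid of triangle AJZ ⇒ D = (-17/9, 7/9)
4. C is the intersection of line VD and line ZP ⇒ C = (0, 7/26)
through A parallel to HC: direction (3, -19/26); meets ZC at U = (0, 35/78)
U = Z + t·(C−Z) with t = 5/3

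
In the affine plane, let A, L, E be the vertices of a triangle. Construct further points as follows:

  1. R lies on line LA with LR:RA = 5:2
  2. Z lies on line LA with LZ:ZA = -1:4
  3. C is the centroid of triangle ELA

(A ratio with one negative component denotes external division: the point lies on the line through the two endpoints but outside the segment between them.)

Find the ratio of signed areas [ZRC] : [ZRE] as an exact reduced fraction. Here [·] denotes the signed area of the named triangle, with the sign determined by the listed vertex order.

[ZRC]:[ZRE] = 1/3

Assign A = (0, 0), L = (1, 0), E = (0, 1) — the answer is frame-independent, so this choice is without loss of generality.
1. R lies on line LA with LR:RA = 5:2 ⇒ R = (2/7, 0)
2. Z lies on line LA with LZ:ZA = -1:4 ⇒ Z = (4/3, 0)
3. C is the centroid of triangle ELA ⇒ C = (1/3, 1/3)
2·[ZRC] = -22/63, 2·[ZRE] = -22/21
[ZRC]:[ZRE] = -22/63:-22/21 = 1/3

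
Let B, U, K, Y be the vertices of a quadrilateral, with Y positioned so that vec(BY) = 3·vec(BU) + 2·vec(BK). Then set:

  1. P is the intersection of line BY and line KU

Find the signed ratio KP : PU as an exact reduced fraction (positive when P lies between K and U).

KP:PU = 3/2

Work in coordinates with B = (0, 0), U = (1, 0), K = (0, 1), Y = (3, 2).
1. P is the intersection of line BY and line KU ⇒ P = (3/5, 2/5)
P = K + t·(U−K) with t = 3/5, so KP:PU = t:(1−t) = 3/5:2/5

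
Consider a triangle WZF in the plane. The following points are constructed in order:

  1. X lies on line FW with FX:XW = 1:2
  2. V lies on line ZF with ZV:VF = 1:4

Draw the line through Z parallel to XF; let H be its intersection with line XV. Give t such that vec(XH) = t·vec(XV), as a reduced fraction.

t = 5/4

Work in coordinates with W = (0, 0), Z = (1, 0), F = (0, 1).
1. X lies on line FW with FX:XW = 1:2 ⇒ X = (0, 2/3)
2. V lies on line ZF with ZV:VF = 1:4 ⇒ V = (4/5, 1/5)
through Z parallel to XF: direction (0, 1/3); meets XV at H = (1, 1/12)
H = X + t·(V−X) with t = 5/4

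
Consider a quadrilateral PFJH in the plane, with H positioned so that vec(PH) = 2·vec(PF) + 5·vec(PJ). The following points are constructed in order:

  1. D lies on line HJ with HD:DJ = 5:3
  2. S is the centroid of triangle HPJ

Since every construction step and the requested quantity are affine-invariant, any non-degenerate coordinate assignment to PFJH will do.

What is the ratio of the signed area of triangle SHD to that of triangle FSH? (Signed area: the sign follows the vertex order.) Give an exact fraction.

Set P = (0, 0), F = (1, 0), J = (0, 1), H = (2, 5); any affine frame gives the same invariant.
1. D lies on line HJ with HD:DJ = 5:3 ⇒ D = (3/4, 5/2)
2. S is the centroid of triangle HPJ ⇒ S = (2/3, 2)
2·[SHD] = 5/12, 2·[FSH] = -11/3
[SHD]:[FSH] = 5/12:-11/3 = -5/44

[SHD]:[FSH] = -5/44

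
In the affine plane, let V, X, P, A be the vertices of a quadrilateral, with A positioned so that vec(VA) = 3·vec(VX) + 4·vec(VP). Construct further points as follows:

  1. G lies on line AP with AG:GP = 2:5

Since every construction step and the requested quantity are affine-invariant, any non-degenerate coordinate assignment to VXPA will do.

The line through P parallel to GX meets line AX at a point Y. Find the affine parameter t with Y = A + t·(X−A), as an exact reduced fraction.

t = 7/2

Choose coordinates V = (0, 0), X = (1, 0), P = (0, 1), A = (3, 4).
1. G lies on line AP with AG:GP = 2:5 ⇒ G = (15/7, 22/7)
through P parallel to GX: direction (-8/7, -22/7); meets AX at Y = (-4, -10)
Y = A + t·(X−A) with t = 7/2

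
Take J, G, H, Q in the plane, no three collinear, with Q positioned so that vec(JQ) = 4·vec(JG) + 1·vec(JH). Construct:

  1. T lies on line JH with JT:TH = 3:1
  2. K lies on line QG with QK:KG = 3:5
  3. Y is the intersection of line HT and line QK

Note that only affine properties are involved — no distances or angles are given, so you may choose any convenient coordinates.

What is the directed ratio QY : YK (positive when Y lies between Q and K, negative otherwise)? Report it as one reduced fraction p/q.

QY:YK = -32/23

Choose coordinates J = (0, 0), G = (1, 0), H = (0, 1), Q = (4, 1).
1. T lies on line JH with JT:TH = 3:1 ⇒ T = (0, 3/4)
2. K lies on line QG with QK:KG = 3:5 ⇒ K = (23/8, 5/8)
3. Y is the intersection of line HT and line QK ⇒ Y = (0, -1/3)
Y = Q + t·(K−Q) with t = 32/9, so QY:YK = t:(1−t) = 32/9:-23/9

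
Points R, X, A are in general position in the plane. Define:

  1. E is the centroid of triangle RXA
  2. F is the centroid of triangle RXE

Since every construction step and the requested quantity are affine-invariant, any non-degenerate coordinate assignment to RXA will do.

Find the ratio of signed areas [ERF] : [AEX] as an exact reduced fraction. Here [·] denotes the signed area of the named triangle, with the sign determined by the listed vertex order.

Assign R = (0, 0), X = (1, 0), A = (0, 1) — the answer is frame-independent, so this choice is without loss of generality.
1. E is the centroid of triangle RXA ⇒ E = (1/3, 1/3)
2. F is the centroid of triangle RXE ⇒ F = (4/9, 1/9)
2·[ERF] = 1/9, 2·[AEX] = 1/3
[ERF]:[AEX] = 1/9:1/3 = 1/3

[ERF]:[AEX] = 1/3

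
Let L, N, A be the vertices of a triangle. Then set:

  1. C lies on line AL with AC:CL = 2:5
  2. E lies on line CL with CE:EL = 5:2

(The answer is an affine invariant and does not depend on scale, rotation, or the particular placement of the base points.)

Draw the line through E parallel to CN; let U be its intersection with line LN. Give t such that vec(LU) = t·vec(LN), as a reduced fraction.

Choose coordinates L = (0, 0), N = (1, 0), A = (0, 1).
1. C lies on line AL with AC:CL = 2:5 ⇒ C = (0, 5/7)
2. E lies on line CL with CE:EL = 5:2 ⇒ E = (0, 10/49)
through E parallel to CN: direction (1, -5/7); meets LN at U = (2/7, 0)
U = L + t·(N−L) with t = 2/7

t = 2/7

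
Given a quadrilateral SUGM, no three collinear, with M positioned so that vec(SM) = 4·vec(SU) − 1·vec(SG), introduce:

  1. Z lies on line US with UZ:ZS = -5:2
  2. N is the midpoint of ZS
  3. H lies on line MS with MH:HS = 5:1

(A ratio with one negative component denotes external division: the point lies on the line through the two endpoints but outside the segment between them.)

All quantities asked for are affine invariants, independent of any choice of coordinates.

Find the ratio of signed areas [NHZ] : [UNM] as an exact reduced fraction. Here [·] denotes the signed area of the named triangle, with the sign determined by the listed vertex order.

Set S = (0, 0), U = (1, 0), G = (0, 1), M = (4, -1); any affine frame gives the same invariant.
1. Z lies on line US with UZ:ZS = -5:2 ⇒ Z = (-2/3, 0)
2. N is the midpoint of ZS ⇒ N = (-1/3, 0)
3. H lies on line MS with MH:HS = 5:1 ⇒ H = (2/3, -1/6)
2·[NHZ] = -1/18, 2·[UNM] = 4/3
[NHZ]:[UNM] = -1/18:4/3 = -1/24

[NHZ]:[UNM] = -1/24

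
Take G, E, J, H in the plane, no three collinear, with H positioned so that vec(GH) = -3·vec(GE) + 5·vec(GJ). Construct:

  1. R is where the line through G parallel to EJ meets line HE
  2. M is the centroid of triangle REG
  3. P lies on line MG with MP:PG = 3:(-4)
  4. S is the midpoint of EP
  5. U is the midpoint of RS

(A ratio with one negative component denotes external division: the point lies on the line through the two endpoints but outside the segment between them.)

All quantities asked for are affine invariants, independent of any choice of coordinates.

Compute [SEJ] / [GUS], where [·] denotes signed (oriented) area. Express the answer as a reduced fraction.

[SEJ]:[GUS] = -2/35

Assign G = (0, 0), E = (1, 0), J = (0, 1), H = (-3, 5) — the answer is frame-independent, so this choice is without loss of generality.
1. R is where the line through G parallel to EJ meets line HE ⇒ R = (5, -5)
2. M is the centroid of triangle REG ⇒ M = (2, -5/3)
3. P lies on line MG with MP:PG = 3:(-4) ⇒ P = (8, -20/3)
4. S is the midpoint of EP ⇒ S = (9/2, -10/3)
5. U is the midpoint of RS ⇒ U = (19/4, -25/6)
2·[SEJ] = -1/6, 2·[GUS] = 35/12
[SEJ]:[GUS] = -1/6:35/12 = -2/35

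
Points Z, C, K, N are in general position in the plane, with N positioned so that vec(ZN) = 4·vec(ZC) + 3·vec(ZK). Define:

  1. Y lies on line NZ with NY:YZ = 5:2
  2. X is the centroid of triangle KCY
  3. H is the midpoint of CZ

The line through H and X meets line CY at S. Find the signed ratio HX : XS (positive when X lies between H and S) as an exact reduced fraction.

Choose coordinates Z = (0, 0), C = (1, 0), K = (0, 1), N = (4, 3).
1. Y lies on line NZ with NY:YZ = 5:2 ⇒ Y = (8/7, 6/7)
2. X is the centroid of triangle KCY ⇒ X = (5/7, 13/21)
3. H is the midpoint of CZ ⇒ H = (1/2, 0)
line HX meets CY at S = (41/28, 39/14)
X = H + t·(S−H) with t = 2/9, so HX:XS = 2/9:7/9

HX:XS = 2/7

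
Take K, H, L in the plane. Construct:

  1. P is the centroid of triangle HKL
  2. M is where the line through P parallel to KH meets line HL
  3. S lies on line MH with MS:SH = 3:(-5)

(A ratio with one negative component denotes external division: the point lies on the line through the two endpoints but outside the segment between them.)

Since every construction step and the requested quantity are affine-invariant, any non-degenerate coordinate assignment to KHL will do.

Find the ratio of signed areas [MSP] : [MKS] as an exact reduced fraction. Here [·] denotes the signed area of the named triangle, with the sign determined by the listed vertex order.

Set K = (0, 0), H = (1, 0), L = (0, 1); any affine frame gives the same invariant.
1. P is the centroid of triangle HKL ⇒ P = (1/3, 1/3)
2. M is where the line through P parallel to KH meets line HL ⇒ M = (2/3, 1/3)
3. S lies on line MH with MS:SH = 3:(-5) ⇒ S = (1/6, 5/6)
2·[MSP] = 1/6, 2·[MKS] = -1/2
[MSP]:[MKS] = 1/6:-1/2 = -1/3

[MSP]:[MKS] = -1/3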